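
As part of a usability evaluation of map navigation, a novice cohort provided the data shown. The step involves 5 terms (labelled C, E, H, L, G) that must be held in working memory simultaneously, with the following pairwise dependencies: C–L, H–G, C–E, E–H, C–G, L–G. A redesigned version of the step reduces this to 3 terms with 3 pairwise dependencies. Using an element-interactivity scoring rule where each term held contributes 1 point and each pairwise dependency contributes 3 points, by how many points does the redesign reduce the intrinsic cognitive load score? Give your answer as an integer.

Original: 5 × 1 + 6 × 3 = 5 + 18 = 23.
Redesigned: 3 × 1 + 3 × 3 = 3 + 9 = 12.
Reduction = 23 − 12 = 11.

11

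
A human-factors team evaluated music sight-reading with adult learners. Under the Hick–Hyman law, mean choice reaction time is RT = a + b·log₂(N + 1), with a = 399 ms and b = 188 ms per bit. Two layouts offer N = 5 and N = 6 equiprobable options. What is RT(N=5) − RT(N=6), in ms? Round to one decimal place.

RT(5) = 399 + 188·log₂(6) = 399 + 188·2.5850 = 884.9800 ms.
RT(6) = 399 + 188·log₂(7) = 399 + 188·2.8074 = 926.7912 ms.
Difference = 884.9800 − 926.7912 = -41.8112 ≈ -41.8 ms.

-41.8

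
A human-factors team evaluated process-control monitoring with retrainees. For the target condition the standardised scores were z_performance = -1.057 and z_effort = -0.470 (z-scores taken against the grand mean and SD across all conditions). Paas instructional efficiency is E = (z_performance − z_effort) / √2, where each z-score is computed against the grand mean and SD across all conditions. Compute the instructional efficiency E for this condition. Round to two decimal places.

-0.42

z_P − z_E = -1.057 − (-0.470) = -0.5870.
E = -0.5870 / √2 = -0.5870 / 1.41421 = -0.4151 ≈ -0.42.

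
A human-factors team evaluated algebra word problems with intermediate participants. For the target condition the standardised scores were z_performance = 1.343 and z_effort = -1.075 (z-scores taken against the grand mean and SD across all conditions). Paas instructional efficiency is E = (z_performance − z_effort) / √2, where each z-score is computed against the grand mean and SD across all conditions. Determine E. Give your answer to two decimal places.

1.71

z_P − z_E = 1.343 − (-1.075) = 2.4180.
E = 2.4180 / √2 = 2.4180 / 1.41421 = 1.7098 ≈ 1.71.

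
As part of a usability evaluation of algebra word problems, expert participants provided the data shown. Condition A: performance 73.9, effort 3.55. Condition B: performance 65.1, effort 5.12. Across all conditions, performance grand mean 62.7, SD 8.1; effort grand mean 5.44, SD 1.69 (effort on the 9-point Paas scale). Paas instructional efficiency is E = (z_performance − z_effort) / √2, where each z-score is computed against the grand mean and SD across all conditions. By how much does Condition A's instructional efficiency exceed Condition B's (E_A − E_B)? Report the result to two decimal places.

Condition A: z_P = (73.9 − 62.7)/8.1 = 1.3827; z_E = (3.55 − 5.44)/1.69 = -1.1183; E_A = (1.3827 − (-1.1183))/√2 = 1.7685.
Condition B: z_P = (65.1 − 62.7)/8.1 = 0.2963; z_E = (5.12 − 5.44)/1.69 = -0.1893; E_B = (0.2963 − (-0.1893))/√2 = 0.3434.
E_A − E_B = 1.7685 − 0.3434 = 1.4251 ≈ 1.43.

1.43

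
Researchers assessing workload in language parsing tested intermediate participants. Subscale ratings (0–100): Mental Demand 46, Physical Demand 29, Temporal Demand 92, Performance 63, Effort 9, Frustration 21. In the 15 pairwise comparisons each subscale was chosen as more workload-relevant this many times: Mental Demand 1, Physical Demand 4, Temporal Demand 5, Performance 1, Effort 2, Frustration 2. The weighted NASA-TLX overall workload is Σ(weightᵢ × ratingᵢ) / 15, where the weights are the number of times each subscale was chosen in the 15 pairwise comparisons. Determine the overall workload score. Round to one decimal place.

49.7

The tallies are the weights (they sum to 15).
Weighted sum = 1·46 + 4·29 + 5·92 + 1·63 + 2·9 + 2·21
            = 46 + 116 + 460 + 63 + 18 + 42 = 745.
Overall workload = 745 / 15 = 49.6667 ≈ 49.7.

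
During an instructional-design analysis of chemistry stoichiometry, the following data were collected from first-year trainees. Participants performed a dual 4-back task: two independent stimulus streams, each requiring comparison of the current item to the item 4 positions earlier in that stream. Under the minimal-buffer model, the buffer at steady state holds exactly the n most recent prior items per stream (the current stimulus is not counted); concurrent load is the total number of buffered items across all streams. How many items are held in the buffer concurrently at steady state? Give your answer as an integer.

Each stream's buffer holds its 4 most recent prior items.
Two independent streams: 2 × 4 = 8 buffered items at steady state.

8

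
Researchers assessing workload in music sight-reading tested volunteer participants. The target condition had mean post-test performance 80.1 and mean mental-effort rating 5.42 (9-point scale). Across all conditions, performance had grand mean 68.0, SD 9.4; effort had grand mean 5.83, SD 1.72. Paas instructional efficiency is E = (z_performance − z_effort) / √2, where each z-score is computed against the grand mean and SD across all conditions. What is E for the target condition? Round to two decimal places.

1.08

z_performance = (80.1 − 68.0) / 9.4 = 12.1000 / 9.4 = 1.2872.
z_effort = (5.42 − 5.83) / 1.72 = -0.4100 / 1.72 = -0.2384.
z_P − z_E = 1.2872 − (-0.2384) = 1.5256.
E = 1.5256 / √2 = 1.5256 / 1.41421 = 1.0788 ≈ 1.08.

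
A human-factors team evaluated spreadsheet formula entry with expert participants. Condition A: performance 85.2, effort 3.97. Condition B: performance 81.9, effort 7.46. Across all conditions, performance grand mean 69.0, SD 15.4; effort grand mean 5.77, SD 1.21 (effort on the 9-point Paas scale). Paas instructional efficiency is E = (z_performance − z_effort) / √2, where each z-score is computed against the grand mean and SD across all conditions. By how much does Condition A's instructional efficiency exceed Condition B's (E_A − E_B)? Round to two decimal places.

Condition A: z_P = (85.2 − 69.0)/15.4 = 1.0519; z_E = (3.97 − 5.77)/1.21 = -1.4876; E_A = (1.0519 − (-1.4876))/√2 = 1.7957.
Condition B: z_P = (81.9 − 69.0)/15.4 = 0.8377; z_E = (7.46 − 5.77)/1.21 = 1.3967; E_B = (0.8377 − 1.3967)/√2 = -0.3953.
E_A − E_B = 1.7957 − (-0.3953) = 2.1910 ≈ 2.19.

2.19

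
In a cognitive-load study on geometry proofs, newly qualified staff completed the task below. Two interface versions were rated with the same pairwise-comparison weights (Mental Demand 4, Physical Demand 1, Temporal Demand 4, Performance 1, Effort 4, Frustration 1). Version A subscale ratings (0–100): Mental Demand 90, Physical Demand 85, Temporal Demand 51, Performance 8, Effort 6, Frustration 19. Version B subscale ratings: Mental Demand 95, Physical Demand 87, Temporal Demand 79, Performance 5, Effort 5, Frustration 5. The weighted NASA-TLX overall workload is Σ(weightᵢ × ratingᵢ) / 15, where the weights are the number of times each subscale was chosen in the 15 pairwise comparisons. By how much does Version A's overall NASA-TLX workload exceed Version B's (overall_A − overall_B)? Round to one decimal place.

Version A weighted sum = 4·90 + 1·85 + 4·51 + 1·8 + 4·6 + 1·19 = 360 + 85 + 204 + 8 + 24 + 19 = 700; overall_A = 700/15 = 46.6667.
Version B weighted sum = 4·95 + 1·87 + 4·79 + 1·5 + 4·5 + 1·5 = 380 + 87 + 316 + 5 + 20 + 5 = 813; overall_B = 813/15 = 54.2000.
Difference = 46.6667 − 54.2000 = -7.5333 ≈ -7.5.

-7.5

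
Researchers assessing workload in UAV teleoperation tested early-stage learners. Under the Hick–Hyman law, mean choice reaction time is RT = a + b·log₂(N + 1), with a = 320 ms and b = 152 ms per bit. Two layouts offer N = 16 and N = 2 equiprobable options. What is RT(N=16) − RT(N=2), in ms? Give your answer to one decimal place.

380.4

RT(16) = 320 + 152·log₂(17) = 320 + 152·4.0875 = 941.3000 ms.
RT(2) = 320 + 152·log₂(3) = 320 + 152·1.5850 = 560.9200 ms.
Difference = 941.3000 − 560.9200 = 380.3800 ≈ 380.4 ms.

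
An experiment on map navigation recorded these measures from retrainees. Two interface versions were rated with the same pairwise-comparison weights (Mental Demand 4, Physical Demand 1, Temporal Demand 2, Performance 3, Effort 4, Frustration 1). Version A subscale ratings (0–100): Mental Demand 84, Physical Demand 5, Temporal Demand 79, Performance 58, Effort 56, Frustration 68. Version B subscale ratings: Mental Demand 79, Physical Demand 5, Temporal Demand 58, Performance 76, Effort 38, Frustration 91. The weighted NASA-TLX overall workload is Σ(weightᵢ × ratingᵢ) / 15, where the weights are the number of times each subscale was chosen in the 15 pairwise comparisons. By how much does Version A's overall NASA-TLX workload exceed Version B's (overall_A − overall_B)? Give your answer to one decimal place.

Version A weighted sum = 4·84 + 1·5 + 2·79 + 3·58 + 4·56 + 1·68 = 336 + 5 + 158 + 174 + 224 + 68 = 965; overall_A = 965/15 = 64.3333.
Version B weighted sum = 4·79 + 1·5 + 2·58 + 3·76 + 4·38 + 1·91 = 316 + 5 + 116 + 228 + 152 + 91 = 908; overall_B = 908/15 = 60.5333.
Difference = 64.3333 − 60.5333 = 3.8000 ≈ 3.8.

3.8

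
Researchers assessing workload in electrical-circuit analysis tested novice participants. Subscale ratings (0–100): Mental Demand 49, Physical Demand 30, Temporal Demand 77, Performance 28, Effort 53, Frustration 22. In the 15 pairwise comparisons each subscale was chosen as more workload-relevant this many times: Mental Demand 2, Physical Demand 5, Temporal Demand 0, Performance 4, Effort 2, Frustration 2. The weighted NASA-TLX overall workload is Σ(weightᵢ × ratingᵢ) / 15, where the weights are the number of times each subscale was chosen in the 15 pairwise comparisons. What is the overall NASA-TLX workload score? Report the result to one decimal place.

The tallies are the weights (they sum to 15).
Weighted sum = 2·49 + 5·30 + 0·77 + 4·28 + 2·53 + 2·22
            = 98 + 150 + 0 + 112 + 106 + 44 = 510.
Overall workload = 510 / 15 = 34.0000 ≈ 34.0.

34.0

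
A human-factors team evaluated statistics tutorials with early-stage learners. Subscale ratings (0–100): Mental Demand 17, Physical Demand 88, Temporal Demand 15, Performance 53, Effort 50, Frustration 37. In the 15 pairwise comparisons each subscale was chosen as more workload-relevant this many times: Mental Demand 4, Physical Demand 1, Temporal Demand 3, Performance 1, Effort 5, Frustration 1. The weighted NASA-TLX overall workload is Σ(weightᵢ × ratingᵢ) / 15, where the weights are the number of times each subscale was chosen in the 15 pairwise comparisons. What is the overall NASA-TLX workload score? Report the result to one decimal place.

The tallies are the weights (they sum to 15).
Weighted sum = 4·17 + 1·88 + 3·15 + 1·53 + 5·50 + 1·37
            = 68 + 88 + 45 + 53 + 250 + 37 = 541.
Overall workload = 541 / 15 = 36.0667 ≈ 36.1.

36.1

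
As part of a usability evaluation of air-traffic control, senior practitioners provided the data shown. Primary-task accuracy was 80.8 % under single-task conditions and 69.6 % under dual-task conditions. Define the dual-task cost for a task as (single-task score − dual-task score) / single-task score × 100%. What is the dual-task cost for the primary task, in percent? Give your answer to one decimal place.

Cost = (80.8 − 69.6) / 80.8 × 100%
     = 11.2000 / 80.8 × 100% = 13.8614%.
≈ 13.9%.

13.9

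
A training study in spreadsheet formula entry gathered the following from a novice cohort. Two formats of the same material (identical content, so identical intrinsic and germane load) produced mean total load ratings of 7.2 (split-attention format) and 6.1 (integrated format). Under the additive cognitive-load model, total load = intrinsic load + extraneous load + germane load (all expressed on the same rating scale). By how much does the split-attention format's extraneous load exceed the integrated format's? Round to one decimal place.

1.1

Intrinsic and germane load are equal across formats, so the difference in total load equals the difference in extraneous load.
Extraneous-load difference = 7.2 − 6.1 = 1.1.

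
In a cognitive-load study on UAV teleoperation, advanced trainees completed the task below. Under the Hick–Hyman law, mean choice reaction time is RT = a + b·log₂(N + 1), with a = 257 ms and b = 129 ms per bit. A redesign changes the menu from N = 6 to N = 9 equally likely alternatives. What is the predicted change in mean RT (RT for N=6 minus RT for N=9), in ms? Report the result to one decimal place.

-66.4

RT(6) = 257 + 129·log₂(7) = 257 + 129·2.8074 = 619.1546 ms.
RT(9) = 257 + 129·log₂(10) = 257 + 129·3.3219 = 685.5251 ms.
Difference = 619.1546 − 685.5251 = -66.3705 ≈ -66.4 ms.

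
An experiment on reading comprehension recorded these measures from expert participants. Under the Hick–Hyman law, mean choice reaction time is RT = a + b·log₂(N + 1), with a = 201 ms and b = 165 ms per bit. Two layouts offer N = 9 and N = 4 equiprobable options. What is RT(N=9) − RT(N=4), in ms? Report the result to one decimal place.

RT(9) = 201 + 165·log₂(10) = 201 + 165·3.3219 = 749.1135 ms.
RT(4) = 201 + 165·log₂(5) = 201 + 165·2.3219 = 584.1135 ms.
Difference = 749.1135 − 584.1135 = 165.0000 ≈ 165.0 ms.

165.0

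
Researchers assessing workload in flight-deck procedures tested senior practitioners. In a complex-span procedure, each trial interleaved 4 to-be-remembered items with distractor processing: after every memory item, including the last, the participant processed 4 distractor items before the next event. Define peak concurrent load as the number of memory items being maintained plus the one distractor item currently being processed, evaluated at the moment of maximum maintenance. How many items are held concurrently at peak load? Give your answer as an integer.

Maintenance is greatest during the distractor(s) after memory item 4: all 4 memory items are being held.
One distractor item is concurrently being processed.
Peak concurrent load = 4 + 1 = 5 items.

5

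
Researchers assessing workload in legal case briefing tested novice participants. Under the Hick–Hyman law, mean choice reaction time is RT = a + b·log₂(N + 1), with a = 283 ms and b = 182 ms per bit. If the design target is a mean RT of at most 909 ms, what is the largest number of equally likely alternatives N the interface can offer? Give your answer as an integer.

Set 283 + 182·log₂(N + 1) ≤ 909.
log₂(N + 1) ≤ (909 − 283) / 182 = 3.4396.
N + 1 ≤ 2^3.4396 = 10.8498.
N ≤ 9.8498, so the largest integer N is 9.

9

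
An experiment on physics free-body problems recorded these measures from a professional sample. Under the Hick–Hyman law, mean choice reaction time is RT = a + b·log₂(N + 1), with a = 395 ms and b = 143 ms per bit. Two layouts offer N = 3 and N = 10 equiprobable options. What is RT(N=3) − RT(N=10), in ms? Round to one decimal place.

-208.7

RT(3) = 395 + 143·log₂(4) = 395 + 143·2.0000 = 681.0000 ms.
RT(10) = 395 + 143·log₂(11) = 395 + 143·3.4594 = 889.6942 ms.
Difference = 681.0000 − 889.6942 = -208.6942 ≈ -208.7 ms.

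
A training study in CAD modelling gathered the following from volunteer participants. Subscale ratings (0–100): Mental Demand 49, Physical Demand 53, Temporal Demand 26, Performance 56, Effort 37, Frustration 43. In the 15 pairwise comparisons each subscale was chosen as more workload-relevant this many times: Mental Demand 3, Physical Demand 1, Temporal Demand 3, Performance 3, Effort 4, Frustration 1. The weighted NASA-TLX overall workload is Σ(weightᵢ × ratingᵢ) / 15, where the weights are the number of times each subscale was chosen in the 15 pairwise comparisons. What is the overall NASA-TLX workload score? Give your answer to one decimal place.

The tallies are the weights (they sum to 15).
Weighted sum = 3·49 + 1·53 + 3·26 + 3·56 + 4·37 + 1·43
            = 147 + 53 + 78 + 168 + 148 + 43 = 637.
Overall workload = 637 / 15 = 42.4667 ≈ 42.5.

42.5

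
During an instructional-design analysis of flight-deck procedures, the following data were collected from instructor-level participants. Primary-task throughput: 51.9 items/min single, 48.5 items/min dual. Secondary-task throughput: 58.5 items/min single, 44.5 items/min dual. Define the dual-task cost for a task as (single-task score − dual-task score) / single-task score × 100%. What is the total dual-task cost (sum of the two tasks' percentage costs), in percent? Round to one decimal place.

Primary cost = (51.9 − 48.5) / 51.9 × 100% = 6.5511%.
Secondary cost = (58.5 − 44.5) / 58.5 × 100% = 23.9316%.
Total = 6.5511% + 23.9316% = 30.4827% ≈ 30.5%.

30.5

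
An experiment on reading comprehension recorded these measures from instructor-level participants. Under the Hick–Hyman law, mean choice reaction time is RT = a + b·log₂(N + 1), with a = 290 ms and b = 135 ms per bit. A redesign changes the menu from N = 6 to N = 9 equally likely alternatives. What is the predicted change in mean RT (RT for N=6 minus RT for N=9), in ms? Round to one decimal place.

-69.5

RT(6) = 290 + 135·log₂(7) = 290 + 135·2.8074 = 668.9990 ms.
RT(9) = 290 + 135·log₂(10) = 290 + 135·3.3219 = 738.4565 ms.
Difference = 668.9990 − 738.4565 = -69.4575 ≈ -69.5 ms.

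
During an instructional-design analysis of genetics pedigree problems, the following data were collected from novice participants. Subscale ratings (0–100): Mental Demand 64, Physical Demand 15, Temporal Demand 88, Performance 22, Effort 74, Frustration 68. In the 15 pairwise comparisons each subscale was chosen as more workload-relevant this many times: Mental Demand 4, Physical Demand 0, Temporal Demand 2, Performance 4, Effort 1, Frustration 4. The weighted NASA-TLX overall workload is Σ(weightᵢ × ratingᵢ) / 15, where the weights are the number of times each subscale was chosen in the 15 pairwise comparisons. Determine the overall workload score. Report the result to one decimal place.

The tallies are the weights (they sum to 15).
Weighted sum = 4·64 + 0·15 + 2·88 + 4·22 + 1·74 + 4·68
            = 256 + 0 + 176 + 88 + 74 + 272 = 866.
Overall workload = 866 / 15 = 57.7333 ≈ 57.7.

57.7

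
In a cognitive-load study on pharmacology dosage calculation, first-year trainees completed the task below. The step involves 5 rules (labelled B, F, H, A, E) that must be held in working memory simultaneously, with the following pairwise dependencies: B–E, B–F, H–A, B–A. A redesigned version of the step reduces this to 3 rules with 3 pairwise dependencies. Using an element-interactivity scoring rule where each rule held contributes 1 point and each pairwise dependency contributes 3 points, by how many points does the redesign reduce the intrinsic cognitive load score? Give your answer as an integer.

Original: 5 × 1 + 4 × 3 = 5 + 12 = 17.
Redesigned: 3 × 1 + 3 × 3 = 3 + 9 = 12.
Reduction = 17 − 12 = 5.

5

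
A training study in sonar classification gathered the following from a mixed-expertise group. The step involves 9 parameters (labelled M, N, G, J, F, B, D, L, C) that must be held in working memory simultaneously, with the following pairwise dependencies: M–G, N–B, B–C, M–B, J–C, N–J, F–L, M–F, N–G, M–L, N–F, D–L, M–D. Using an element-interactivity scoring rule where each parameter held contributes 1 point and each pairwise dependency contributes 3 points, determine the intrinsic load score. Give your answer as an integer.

48

Count of parameters held simultaneously: 9.
Count of pairwise dependencies listed: 13.
Element contribution: 9 × 1 = 9.
Interaction contribution: 13 × 3 = 39.
Intrinsic load = 9 + 39 = 48.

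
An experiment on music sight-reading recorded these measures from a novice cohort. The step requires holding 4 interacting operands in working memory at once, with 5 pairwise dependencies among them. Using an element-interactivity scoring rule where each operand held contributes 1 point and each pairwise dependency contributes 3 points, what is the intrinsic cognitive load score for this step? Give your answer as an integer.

19

Element contribution: 4 × 1 = 4.
Interaction contribution: 5 × 3 = 15.
Intrinsic load = 4 + 15 = 19.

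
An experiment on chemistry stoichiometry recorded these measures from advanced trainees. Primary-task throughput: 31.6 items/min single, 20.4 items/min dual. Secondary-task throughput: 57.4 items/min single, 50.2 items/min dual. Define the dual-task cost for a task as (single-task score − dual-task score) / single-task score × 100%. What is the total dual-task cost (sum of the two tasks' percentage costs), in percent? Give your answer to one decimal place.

Primary cost = (31.6 − 20.4) / 31.6 × 100% = 35.4430%.
Secondary cost = (57.4 − 50.2) / 57.4 × 100% = 12.5436%.
Total = 35.4430% + 12.5436% = 47.9866% ≈ 48.0%.

48.0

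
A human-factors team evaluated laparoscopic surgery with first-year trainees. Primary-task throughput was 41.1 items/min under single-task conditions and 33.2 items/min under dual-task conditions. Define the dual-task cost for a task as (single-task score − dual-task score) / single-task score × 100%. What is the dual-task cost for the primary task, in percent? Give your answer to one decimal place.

19.2

Cost = (41.1 − 33.2) / 41.1 × 100%
     = 7.9000 / 41.1 × 100% = 19.2214%.
≈ 19.2%.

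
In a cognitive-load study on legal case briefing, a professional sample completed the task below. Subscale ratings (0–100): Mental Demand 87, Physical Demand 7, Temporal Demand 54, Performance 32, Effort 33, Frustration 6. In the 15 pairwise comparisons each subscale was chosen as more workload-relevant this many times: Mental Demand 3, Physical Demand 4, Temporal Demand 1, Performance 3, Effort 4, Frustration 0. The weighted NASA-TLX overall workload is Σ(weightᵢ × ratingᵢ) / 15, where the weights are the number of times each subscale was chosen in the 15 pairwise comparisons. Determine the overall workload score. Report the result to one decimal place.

The tallies are the weights (they sum to 15).
Weighted sum = 3·87 + 4·7 + 1·54 + 3·32 + 4·33 + 0·6
            = 261 + 28 + 54 + 96 + 132 + 0 = 571.
Overall workload = 571 / 15 = 38.0667 ≈ 38.1.

38.1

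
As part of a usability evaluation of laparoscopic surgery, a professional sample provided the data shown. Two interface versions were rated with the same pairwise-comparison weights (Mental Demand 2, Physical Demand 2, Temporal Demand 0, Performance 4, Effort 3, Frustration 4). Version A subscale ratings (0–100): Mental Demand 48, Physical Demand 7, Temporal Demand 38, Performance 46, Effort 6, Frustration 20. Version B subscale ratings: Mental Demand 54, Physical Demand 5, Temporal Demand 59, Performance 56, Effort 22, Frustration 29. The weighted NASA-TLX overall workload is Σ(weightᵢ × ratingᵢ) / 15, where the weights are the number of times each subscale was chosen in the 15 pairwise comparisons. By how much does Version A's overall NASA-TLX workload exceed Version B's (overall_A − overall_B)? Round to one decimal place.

-8.8

Version A weighted sum = 2·48 + 2·7 + 0·38 + 4·46 + 3·6 + 4·20 = 96 + 14 + 0 + 184 + 18 + 80 = 392; overall_A = 392/15 = 26.1333.
Version B weighted sum = 2·54 + 2·5 + 0·59 + 4·56 + 3·22 + 4·29 = 108 + 10 + 0 + 224 + 66 + 116 = 524; overall_B = 524/15 = 34.9333.
Difference = 26.1333 − 34.9333 = -8.8000 ≈ -8.8.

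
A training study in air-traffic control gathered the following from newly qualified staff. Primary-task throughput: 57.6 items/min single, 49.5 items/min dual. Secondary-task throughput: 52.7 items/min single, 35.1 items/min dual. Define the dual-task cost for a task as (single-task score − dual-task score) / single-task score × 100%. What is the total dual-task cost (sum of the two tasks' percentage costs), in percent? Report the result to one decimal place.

Primary cost = (57.6 − 49.5) / 57.6 × 100% = 14.0625%.
Secondary cost = (52.7 − 35.1) / 52.7 × 100% = 33.3966%.
Total = 14.0625% + 33.3966% = 47.4591% ≈ 47.5%.

47.5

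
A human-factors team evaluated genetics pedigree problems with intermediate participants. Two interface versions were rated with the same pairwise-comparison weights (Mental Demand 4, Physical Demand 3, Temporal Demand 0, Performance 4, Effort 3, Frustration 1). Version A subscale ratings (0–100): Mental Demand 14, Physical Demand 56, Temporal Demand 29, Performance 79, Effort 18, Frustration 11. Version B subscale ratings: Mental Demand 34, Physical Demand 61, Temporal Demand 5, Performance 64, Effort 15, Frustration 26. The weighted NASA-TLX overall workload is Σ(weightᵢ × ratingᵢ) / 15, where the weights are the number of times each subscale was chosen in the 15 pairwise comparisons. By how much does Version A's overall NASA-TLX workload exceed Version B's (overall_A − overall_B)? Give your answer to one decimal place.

Version A weighted sum = 4·14 + 3·56 + 0·29 + 4·79 + 3·18 + 1·11 = 56 + 168 + 0 + 316 + 54 + 11 = 605; overall_A = 605/15 = 40.3333.
Version B weighted sum = 4·34 + 3·61 + 0·5 + 4·64 + 3·15 + 1·26 = 136 + 183 + 0 + 256 + 45 + 26 = 646; overall_B = 646/15 = 43.0667.
Difference = 40.3333 − 43.0667 = -2.7334 ≈ -2.7.

-2.7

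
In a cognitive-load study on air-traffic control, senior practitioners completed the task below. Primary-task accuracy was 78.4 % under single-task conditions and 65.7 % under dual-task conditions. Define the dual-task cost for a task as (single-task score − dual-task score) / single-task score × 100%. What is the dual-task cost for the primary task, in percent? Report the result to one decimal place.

Cost = (78.4 − 65.7) / 78.4 × 100%
     = 12.7000 / 78.4 × 100% = 16.1990%.
≈ 16.2%.

16.2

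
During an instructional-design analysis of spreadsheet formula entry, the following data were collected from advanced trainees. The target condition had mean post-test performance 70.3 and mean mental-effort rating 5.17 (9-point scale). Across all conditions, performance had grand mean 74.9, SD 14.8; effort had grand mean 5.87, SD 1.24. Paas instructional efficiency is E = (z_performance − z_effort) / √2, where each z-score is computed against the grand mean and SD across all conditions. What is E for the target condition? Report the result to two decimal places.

z_performance = (70.3 − 74.9) / 14.8 = -4.6000 / 14.8 = -0.3108.
z_effort = (5.17 − 5.87) / 1.24 = -0.7000 / 1.24 = -0.5645.
z_P − z_E = -0.3108 − (-0.5645) = 0.2537.
E = 0.2537 / √2 = 0.2537 / 1.41421 = 0.1794 ≈ 0.18.

0.18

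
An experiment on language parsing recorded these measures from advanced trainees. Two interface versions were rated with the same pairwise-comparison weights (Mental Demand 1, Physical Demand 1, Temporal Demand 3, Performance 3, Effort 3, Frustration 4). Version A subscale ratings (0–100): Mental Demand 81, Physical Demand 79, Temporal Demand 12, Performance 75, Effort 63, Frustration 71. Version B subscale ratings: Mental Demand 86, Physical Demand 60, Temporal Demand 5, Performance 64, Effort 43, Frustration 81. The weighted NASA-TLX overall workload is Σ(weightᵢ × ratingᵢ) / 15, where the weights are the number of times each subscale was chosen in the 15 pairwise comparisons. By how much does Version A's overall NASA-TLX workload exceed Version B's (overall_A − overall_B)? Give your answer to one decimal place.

5.9

Version A weighted sum = 1·81 + 1·79 + 3·12 + 3·75 + 3·63 + 4·71 = 81 + 79 + 36 + 225 + 189 + 284 = 894; overall_A = 894/15 = 59.6000.
Version B weighted sum = 1·86 + 1·60 + 3·5 + 3·64 + 3·43 + 4·81 = 86 + 60 + 15 + 192 + 129 + 324 = 806; overall_B = 806/15 = 53.7333.
Difference = 59.6000 − 53.7333 = 5.8667 ≈ 5.9.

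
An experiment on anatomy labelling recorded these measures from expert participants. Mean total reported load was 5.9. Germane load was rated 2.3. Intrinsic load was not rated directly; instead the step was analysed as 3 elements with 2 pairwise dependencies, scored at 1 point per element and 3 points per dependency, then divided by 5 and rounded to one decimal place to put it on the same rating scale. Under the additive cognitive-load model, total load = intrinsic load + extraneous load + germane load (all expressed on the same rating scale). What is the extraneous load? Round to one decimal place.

1.8

Intrinsic (element-interactivity): (3 × 1 + 2 × 3) / 5 = 9 / 5 = 1.8000 → 1.8.
extraneous load = total − intrinsic − germane
             = 5.9 − 1.8 − 2.3 = 1.8.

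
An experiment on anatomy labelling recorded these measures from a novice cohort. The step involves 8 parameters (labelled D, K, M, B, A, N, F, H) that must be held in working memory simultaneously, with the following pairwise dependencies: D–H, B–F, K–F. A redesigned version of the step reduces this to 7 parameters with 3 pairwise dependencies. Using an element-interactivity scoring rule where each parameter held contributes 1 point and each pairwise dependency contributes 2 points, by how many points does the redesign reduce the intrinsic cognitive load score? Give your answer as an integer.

1

Original: 8 × 1 + 3 × 2 = 8 + 6 = 14.
Redesigned: 7 × 1 + 3 × 2 = 7 + 6 = 13.
Reduction = 14 − 13 = 1.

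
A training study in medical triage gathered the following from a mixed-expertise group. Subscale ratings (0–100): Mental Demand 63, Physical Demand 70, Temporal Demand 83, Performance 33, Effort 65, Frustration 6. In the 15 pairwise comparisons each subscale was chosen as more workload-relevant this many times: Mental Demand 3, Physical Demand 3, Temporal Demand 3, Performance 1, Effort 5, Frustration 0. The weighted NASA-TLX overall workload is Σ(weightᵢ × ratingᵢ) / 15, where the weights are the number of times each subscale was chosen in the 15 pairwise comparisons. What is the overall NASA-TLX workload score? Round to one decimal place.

67.1

The tallies are the weights (they sum to 15).
Weighted sum = 3·63 + 3·70 + 3·83 + 1·33 + 5·65 + 0·6
            = 189 + 210 + 249 + 33 + 325 + 0 = 1006.
Overall workload = 1006 / 15 = 67.0667 ≈ 67.1.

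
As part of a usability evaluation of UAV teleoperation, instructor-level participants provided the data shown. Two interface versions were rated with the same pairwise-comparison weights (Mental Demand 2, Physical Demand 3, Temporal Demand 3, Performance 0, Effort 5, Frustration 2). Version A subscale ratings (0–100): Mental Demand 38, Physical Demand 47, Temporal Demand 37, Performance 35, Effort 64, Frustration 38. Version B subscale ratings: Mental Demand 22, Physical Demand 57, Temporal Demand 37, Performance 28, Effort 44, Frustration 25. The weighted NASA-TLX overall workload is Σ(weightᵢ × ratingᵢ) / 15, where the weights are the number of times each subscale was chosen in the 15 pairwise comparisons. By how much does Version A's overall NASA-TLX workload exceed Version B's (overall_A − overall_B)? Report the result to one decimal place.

Version A weighted sum = 2·38 + 3·47 + 3·37 + 0·35 + 5·64 + 2·38 = 76 + 141 + 111 + 0 + 320 + 76 = 724; overall_A = 724/15 = 48.2667.
Version B weighted sum = 2·22 + 3·57 + 3·37 + 0·28 + 5·44 + 2·25 = 44 + 171 + 111 + 0 + 220 + 50 = 596; overall_B = 596/15 = 39.7333.
Difference = 48.2667 − 39.7333 = 8.5334 ≈ 8.5.

8.5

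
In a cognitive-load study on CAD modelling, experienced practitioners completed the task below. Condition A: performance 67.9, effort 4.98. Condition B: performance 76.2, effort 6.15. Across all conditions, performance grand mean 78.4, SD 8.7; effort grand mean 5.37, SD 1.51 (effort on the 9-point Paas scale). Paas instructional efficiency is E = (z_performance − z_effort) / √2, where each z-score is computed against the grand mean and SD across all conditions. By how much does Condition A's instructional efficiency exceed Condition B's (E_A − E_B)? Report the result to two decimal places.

-0.13

Condition A: z_P = (67.9 − 78.4)/8.7 = -1.2069; z_E = (4.98 − 5.37)/1.51 = -0.2583; E_A = (-1.2069 − (-0.2583))/√2 = -0.6708.
Condition B: z_P = (76.2 − 78.4)/8.7 = -0.2529; z_E = (6.15 − 5.37)/1.51 = 0.5166; E_B = (-0.2529 − 0.5166)/√2 = -0.5441.
E_A − E_B = -0.6708 − (-0.5441) = -0.1267 ≈ -0.13.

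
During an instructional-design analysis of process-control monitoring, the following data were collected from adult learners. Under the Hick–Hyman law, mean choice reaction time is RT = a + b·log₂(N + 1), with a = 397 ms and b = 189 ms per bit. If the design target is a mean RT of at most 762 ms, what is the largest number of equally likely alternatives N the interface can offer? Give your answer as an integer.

2

Set 397 + 189·log₂(N + 1) ≤ 762.
log₂(N + 1) ≤ (762 − 397) / 189 = 1.9312.
N + 1 ≤ 2^1.9312 = 3.8137.
N ≤ 2.8137, so the largest integer N is 2.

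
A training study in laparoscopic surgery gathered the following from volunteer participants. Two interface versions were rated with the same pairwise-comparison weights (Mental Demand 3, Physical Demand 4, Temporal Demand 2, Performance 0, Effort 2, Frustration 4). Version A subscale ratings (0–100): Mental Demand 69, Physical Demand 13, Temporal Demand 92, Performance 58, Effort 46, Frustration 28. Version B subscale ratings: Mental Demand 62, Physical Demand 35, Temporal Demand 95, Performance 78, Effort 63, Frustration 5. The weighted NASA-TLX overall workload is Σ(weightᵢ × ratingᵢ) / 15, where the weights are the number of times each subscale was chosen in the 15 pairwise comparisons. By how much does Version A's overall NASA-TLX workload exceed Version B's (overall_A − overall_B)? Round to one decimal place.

-1.0

Version A weighted sum = 3·69 + 4·13 + 2·92 + 0·58 + 2·46 + 4·28 = 207 + 52 + 184 + 0 + 92 + 112 = 647; overall_A = 647/15 = 43.1333.
Version B weighted sum = 3·62 + 4·35 + 2·95 + 0·78 + 2·63 + 4·5 = 186 + 140 + 190 + 0 + 126 + 20 = 662; overall_B = 662/15 = 44.1333.
Difference = 43.1333 − 44.1333 = -1.0000 ≈ -1.0.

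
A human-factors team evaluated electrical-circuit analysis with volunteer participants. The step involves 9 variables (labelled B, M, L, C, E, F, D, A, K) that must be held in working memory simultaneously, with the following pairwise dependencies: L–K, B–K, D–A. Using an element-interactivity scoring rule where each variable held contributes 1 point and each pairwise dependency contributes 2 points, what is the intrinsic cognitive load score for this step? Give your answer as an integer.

15

Count of variables held simultaneously: 9.
Count of pairwise dependencies listed: 3.
Element contribution: 9 × 1 = 9.
Interaction contribution: 3 × 2 = 6.
Intrinsic load = 9 + 6 = 15.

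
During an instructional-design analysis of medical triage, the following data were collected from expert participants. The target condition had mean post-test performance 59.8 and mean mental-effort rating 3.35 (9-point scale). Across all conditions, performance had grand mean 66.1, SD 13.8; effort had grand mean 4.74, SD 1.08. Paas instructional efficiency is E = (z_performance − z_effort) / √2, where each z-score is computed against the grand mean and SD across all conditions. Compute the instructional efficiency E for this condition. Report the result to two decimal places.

0.59

z_performance = (59.8 − 66.1) / 13.8 = -6.3000 / 13.8 = -0.4565.
z_effort = (3.35 − 4.74) / 1.08 = -1.3900 / 1.08 = -1.2870.
z_P − z_E = -0.4565 − (-1.2870) = 0.8305.
E = 0.8305 / √2 = 0.8305 / 1.41421 = 0.5873 ≈ 0.59.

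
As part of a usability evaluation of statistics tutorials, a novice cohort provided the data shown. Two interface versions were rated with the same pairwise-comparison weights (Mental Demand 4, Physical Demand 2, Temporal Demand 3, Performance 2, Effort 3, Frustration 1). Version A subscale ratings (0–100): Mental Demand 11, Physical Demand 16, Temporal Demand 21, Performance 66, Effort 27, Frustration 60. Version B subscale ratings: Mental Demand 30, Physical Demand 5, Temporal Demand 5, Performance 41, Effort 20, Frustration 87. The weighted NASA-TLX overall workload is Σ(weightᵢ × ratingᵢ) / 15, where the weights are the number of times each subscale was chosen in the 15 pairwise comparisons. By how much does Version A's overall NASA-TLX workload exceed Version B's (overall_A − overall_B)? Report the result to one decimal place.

2.5

Version A weighted sum = 4·11 + 2·16 + 3·21 + 2·66 + 3·27 + 1·60 = 44 + 32 + 63 + 132 + 81 + 60 = 412; overall_A = 412/15 = 27.4667.
Version B weighted sum = 4·30 + 2·5 + 3·5 + 2·41 + 3·20 + 1·87 = 120 + 10 + 15 + 82 + 60 + 87 = 374; overall_B = 374/15 = 24.9333.
Difference = 27.4667 − 24.9333 = 2.5334 ≈ 2.5.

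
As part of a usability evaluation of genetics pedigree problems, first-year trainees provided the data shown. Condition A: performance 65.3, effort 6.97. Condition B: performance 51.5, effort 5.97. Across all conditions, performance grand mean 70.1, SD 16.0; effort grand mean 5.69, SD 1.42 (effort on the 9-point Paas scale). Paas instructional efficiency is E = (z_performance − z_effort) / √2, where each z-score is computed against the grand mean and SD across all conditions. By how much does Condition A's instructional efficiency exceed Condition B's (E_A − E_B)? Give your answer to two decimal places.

Condition A: z_P = (65.3 − 70.1)/16.0 = -0.3000; z_E = (6.97 − 5.69)/1.42 = 0.9014; E_A = (-0.3000 − 0.9014)/√2 = -0.8495.
Condition B: z_P = (51.5 − 70.1)/16.0 = -1.1625; z_E = (5.97 − 5.69)/1.42 = 0.1972; E_B = (-1.1625 − 0.1972)/√2 = -0.9615.
E_A − E_B = -0.8495 − (-0.9615) = 0.1120 ≈ 0.11.

0.11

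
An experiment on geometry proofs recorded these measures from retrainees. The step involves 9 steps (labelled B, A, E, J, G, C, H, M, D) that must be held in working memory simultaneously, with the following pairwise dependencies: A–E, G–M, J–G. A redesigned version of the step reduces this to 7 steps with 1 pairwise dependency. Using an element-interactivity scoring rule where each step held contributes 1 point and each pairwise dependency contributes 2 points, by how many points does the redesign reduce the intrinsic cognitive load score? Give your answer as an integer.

6

Original: 9 × 1 + 3 × 2 = 9 + 6 = 15.
Redesigned: 7 × 1 + 1 × 2 = 7 + 2 = 9.
Reduction = 15 − 9 = 6.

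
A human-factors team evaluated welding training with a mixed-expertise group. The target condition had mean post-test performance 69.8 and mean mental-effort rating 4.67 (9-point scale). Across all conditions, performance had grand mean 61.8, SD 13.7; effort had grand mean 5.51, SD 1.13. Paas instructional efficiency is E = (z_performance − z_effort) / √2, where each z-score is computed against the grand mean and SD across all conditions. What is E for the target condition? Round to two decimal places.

z_performance = (69.8 − 61.8) / 13.7 = 8.0000 / 13.7 = 0.5839.
z_effort = (4.67 − 5.51) / 1.13 = -0.8400 / 1.13 = -0.7434.
z_P − z_E = 0.5839 − (-0.7434) = 1.3273.
E = 1.3273 / √2 = 1.3273 / 1.41421 = 0.9385 ≈ 0.94.

0.94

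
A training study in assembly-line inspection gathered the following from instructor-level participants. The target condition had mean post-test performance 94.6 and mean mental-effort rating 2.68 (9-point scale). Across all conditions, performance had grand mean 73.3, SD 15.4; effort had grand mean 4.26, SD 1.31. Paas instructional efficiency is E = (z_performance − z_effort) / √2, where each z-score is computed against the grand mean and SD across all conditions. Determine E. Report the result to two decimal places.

z_performance = (94.6 − 73.3) / 15.4 = 21.3000 / 15.4 = 1.3831.
z_effort = (2.68 − 4.26) / 1.31 = -1.5800 / 1.31 = -1.2061.
z_P − z_E = 1.3831 − (-1.2061) = 2.5892.
E = 2.5892 / √2 = 2.5892 / 1.41421 = 1.8308 ≈ 1.83.

1.83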